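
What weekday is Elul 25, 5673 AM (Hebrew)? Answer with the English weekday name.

This is JDN 2420038 (27 September 1913 Gregorian).
2420038 ≡ 5 (mod 7); counting from Monday = 0 gives Saturday.

Saturday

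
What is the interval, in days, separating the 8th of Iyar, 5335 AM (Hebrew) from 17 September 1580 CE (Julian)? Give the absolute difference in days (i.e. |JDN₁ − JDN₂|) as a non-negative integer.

1979

JDN of the first date = 2296434.
JDN of the second date = 2298413.
|2298413 − 2296434| = 1979.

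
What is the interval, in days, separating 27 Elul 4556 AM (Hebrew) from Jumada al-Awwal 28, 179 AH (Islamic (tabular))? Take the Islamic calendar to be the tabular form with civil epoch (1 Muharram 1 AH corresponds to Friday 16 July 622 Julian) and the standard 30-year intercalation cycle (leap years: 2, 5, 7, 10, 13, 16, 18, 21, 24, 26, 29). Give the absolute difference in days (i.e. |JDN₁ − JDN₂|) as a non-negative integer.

JDN of the first date = 2012045.
JDN of the second date = 2011662.
|2011662 − 2012045| = 383.

383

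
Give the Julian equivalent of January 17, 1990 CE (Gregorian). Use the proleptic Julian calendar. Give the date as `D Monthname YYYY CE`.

The Julian–Gregorian offset here is 13 days (Julian trailing).
17 January 1990 Gregorian − 13 days → 4 January 1990 Julian.

4 January 1990 CE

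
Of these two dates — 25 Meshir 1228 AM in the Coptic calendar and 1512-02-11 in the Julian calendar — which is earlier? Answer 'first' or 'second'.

second

The two dates have Julian Day Numbers 2273366 and 2273357 respectively.
Since 2273357 < 2273366, the second date comes first.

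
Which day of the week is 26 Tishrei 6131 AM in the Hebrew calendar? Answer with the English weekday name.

Equivalently 17 October 2370 Gregorian, JDN 2586974.
JDN 2586974 mod 7 = 5, and JDN 0 was a Monday, so this is a Saturday.

Saturday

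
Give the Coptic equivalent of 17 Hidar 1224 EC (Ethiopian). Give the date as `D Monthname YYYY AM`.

17 Hathor 948 AM

Both dates share Julian Day Number 2170998; in the Coptic calendar that is 17 Hathor 948 AM.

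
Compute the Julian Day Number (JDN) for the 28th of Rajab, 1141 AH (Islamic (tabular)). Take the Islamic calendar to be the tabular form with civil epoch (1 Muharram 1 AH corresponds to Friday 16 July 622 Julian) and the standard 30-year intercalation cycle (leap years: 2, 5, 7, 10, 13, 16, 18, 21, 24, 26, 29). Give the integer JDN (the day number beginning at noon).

In the Gregorian calendar the same day is 27 February 1729.
JDN 2299161 is 15 October 1582 CE (Gregorian); the target day is +53461 days from there, so JDN = 2352622.

2352622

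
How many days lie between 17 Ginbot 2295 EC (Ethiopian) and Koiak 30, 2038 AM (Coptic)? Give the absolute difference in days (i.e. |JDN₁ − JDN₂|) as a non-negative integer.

First date → JDN 2562360; second date → JDN 2569163.
The interval is |2562360 − 2569163| = 6803 days.

6803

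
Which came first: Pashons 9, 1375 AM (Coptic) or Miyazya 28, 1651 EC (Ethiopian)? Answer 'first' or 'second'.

second

First date → JDN 2327131; second date → JDN 2327120.
JDN 2327120 < JDN 2327131, so the second date is earlier.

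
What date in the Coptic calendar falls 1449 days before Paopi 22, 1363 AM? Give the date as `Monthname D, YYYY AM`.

Hathor 4, 1359 AM

Counting 1449 days back from JDN 2322551 reaches JDN 2321102, which is Hathor 4, 1359 AM.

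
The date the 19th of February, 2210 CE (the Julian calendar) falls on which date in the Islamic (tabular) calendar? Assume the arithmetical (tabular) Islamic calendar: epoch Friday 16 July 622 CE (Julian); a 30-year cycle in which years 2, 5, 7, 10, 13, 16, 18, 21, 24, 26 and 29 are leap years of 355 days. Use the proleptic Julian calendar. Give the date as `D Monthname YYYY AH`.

9 Jumada al-Awwal 1637 AH

The source date corresponds to 6 March 2210 in the Gregorian calendar (JDN 2528310).
That day falls on 9 Jumada al-Awwal 1637 AH in the tabular Islamic calendar.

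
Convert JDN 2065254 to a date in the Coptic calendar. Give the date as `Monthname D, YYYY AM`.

The proleptic Gregorian equivalent of JDN 2065254 is 16 May 942.
In the Coptic calendar that day is Pashons 16, 658 AM.

Pashons 16, 658 AM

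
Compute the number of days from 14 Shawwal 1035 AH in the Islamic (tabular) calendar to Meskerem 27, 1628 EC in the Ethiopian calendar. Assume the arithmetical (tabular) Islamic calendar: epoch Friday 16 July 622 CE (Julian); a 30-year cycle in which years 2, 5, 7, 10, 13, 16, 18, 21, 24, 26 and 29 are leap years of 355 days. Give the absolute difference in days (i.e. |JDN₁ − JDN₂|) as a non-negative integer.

JDN of the first date = 2315134.
JDN of the second date = 2318509.
|2318509 − 2315134| = 3375.

3375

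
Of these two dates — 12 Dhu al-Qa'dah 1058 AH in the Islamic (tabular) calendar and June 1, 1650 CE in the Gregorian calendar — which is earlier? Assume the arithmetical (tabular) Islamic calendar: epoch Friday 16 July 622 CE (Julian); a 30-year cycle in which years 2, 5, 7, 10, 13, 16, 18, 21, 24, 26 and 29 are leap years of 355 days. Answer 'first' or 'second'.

The two dates have Julian Day Numbers 2323312 and 2323862 respectively.
Since 2323312 < 2323862, the first date comes first.

first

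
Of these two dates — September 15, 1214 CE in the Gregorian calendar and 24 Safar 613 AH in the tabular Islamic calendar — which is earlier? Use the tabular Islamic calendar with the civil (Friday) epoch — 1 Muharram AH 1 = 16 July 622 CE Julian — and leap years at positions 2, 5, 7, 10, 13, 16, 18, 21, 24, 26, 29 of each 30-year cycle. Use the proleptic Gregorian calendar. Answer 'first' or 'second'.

first

First date → JDN 2164722; second date → JDN 2165365.
JDN 2164722 < JDN 2165365, so the first date is earlier.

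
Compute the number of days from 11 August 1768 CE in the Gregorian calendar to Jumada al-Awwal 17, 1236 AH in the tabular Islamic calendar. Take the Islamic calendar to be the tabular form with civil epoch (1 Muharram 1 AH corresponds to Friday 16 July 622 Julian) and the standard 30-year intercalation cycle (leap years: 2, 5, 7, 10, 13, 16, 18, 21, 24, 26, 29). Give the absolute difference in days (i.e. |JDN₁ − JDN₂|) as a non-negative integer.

First date → JDN 2367032; second date → JDN 2386217.
The interval is |2367032 − 2386217| = 19185 days.

19185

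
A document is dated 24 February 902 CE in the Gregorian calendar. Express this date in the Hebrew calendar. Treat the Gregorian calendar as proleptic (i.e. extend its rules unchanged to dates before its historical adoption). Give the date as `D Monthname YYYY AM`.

8 Adar 4662 AM

Julian Day Number of the source date = 2050563.
Converting JDN 2050563 to the Hebrew calendar gives 8 Adar 4662 AM.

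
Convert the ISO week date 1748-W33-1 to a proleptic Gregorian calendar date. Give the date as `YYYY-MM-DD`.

ISO week 1 of 1748 is the week containing the first Thursday of 1748.
Week 33, day 1 (Monday) lands on 1748-08-12.

1748-08-12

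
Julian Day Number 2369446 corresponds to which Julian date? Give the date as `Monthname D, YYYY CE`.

March 11, 1775 CE

JDN 2369446 is 22 March 1775 in the Gregorian calendar.
In the Julian calendar that day is March 11, 1775 CE.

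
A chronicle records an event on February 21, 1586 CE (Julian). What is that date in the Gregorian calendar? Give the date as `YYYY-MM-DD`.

1586-03-03

At this point the Julian calendar is 10 days behind the Gregorian.
21 February 1586 Julian + 10 days → 3 March 1586 Gregorian.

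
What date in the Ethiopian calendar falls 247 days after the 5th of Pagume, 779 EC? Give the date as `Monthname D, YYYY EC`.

Ginbot 6, 780 EC

Counting 247 days forward from JDN 2008749 reaches JDN 2008996, which is Ginbot 6, 780 EC.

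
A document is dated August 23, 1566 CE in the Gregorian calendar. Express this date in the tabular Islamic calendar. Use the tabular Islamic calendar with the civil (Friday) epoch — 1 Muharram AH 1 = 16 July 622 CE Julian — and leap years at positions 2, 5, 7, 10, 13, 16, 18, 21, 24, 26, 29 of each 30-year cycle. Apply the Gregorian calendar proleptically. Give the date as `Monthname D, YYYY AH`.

Muharram 26, 974 AH

Julian Day Number of the source date = 2293264.
Converting JDN 2293264 to the tabular Islamic calendar gives 26 Muharram 974 AH.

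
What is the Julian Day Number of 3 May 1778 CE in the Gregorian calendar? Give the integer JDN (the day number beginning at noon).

JDN 2299161 is 15 October 1582 CE (Gregorian); the target day is +71423 days from there, so JDN = 2370584.

2370584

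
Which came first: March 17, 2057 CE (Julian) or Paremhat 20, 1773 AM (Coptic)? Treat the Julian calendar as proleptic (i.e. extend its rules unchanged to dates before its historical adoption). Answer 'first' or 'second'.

The two dates have Julian Day Numbers 2472453 and 2472452 respectively.
Since 2472452 < 2472453, the second date comes first.

second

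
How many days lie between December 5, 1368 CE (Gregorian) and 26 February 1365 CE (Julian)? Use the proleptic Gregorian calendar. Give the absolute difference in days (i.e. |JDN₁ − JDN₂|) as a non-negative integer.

First date → JDN 2221051; second date → JDN 2219681.
The interval is |2221051 − 2219681| = 1370 days.

1370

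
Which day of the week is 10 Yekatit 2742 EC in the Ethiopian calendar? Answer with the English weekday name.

Equivalently 23 February 2750 Gregorian, JDN 2725530.
Since JDN mod 7 = 3 (0 = Monday), the day is Thursday.

Thursday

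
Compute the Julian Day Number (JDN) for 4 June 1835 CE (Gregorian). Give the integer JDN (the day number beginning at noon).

JDN 2299161 is 15 October 1582 CE (Gregorian); the target day is +92273 days from there, so JDN = 2391434.

2391434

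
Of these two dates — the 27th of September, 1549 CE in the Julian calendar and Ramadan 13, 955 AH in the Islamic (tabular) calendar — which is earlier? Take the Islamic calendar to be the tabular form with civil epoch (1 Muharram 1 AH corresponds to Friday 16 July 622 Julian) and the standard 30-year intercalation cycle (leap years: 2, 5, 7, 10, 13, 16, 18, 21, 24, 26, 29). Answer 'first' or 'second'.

First date → JDN 2287100; second date → JDN 2286754.
JDN 2286754 < JDN 2287100, so the second date is earlier.

second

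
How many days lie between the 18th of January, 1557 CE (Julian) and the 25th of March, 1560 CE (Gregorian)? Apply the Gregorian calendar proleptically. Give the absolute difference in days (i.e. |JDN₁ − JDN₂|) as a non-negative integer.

JDN of the first date = 2289770.
JDN of the second date = 2290922.
|2290922 − 2289770| = 1152.

1152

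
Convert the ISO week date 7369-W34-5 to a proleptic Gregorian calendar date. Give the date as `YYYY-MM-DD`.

7369-08-25

ISO week 1 of 7369 is the week containing the first Thursday of 7369.
Week 34, day 5 (Friday) lands on 7369-08-25.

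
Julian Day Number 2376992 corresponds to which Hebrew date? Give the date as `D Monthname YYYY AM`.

The Gregorian equivalent of JDN 2376992 is 18 November 1795.
In the Hebrew calendar that day is 6 Kislev 5556 AM.

6 Kislev 5556 AM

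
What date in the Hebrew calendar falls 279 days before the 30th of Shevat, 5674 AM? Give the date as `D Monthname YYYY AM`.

Counting 279 days back from JDN 2420190 reaches JDN 2419911, which is 16 Iyar 5673 AM.

16 Iyar 5673 AM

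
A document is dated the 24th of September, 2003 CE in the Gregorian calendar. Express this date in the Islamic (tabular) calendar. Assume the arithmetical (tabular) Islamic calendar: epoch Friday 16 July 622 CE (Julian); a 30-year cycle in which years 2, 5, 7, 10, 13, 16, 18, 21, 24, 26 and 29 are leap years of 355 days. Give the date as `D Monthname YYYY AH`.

27 Rajab 1424 AH

Julian Day Number of the source date = 2452907.
Converting JDN 2452907 to the tabular Islamic calendar gives 27 Rajab 1424 AH.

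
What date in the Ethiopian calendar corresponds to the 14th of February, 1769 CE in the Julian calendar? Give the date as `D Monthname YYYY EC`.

20 Yekatit 1761 EC

Both dates share Julian Day Number 2367230; in the Ethiopian calendar that is 20 Yekatit 1761 EC.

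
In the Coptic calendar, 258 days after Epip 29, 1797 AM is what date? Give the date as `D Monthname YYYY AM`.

12 Parmouti 1798 AM

Counting 258 days forward from JDN 2481347 reaches JDN 2481605, which is 12 Parmouti 1798 AM.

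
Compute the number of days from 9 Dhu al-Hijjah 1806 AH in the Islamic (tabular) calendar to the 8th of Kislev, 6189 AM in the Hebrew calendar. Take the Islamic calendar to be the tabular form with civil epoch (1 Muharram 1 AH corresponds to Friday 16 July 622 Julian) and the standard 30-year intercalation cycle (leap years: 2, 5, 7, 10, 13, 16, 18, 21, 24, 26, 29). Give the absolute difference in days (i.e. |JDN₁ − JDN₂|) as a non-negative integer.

JDN of the first date = 2588405.
JDN of the second date = 2608189.
|2608189 − 2588405| = 19784.

19784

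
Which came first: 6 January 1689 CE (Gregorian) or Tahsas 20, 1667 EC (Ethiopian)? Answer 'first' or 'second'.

second

First date → JDN 2337961; second date → JDN 2332836.
JDN 2332836 < JDN 2337961, so the second date is earlier.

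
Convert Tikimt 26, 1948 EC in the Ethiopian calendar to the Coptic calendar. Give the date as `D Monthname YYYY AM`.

26 Paopi 1672 AM

Both dates share Julian Day Number 2435418; in the Coptic calendar that is 26 Paopi 1672 AM.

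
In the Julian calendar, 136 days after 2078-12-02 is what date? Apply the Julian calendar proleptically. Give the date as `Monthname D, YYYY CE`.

Counting 136 days forward from JDN 2480383 reaches JDN 2480519, which is April 17, 2079 CE.

April 17, 2079 CE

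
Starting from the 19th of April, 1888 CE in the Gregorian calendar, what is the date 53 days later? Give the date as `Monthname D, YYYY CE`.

June 11, 1888 CE

Counting 53 days forward from JDN 2410747 reaches JDN 2410800, which is June 11, 1888 CE.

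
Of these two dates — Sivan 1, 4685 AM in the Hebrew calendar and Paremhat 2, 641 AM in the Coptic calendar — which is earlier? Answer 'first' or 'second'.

second

Converting both to JDN: 2059061 vs 2058971; the smaller is the second.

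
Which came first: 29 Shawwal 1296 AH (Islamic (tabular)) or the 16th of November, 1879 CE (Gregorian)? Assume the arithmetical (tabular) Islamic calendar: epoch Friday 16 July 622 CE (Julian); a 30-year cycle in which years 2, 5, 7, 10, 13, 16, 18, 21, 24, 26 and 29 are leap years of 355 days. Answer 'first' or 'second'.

first

The two dates have Julian Day Numbers 2407639 and 2407670 respectively.
Since 2407639 < 2407670, the first date comes first.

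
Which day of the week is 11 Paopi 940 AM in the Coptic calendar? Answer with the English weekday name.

This is JDN 2168040 (16 October 1223 Gregorian).
Since JDN mod 7 = 0 (0 = Monday), the day is Monday.

Monday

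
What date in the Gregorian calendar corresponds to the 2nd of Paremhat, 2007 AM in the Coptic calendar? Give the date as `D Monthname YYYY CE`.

Julian Day Number of the source date = 2557902.
Converting JDN 2557902 to the Gregorian calendar gives 13 March 2291 CE.

13 March 2291 CE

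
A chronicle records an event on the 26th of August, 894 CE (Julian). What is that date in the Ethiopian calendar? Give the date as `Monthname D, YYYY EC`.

Both dates share Julian Day Number 2047829; in the Ethiopian calendar that is 3 Pagume 886 EC.

Pagume 3, 886 EC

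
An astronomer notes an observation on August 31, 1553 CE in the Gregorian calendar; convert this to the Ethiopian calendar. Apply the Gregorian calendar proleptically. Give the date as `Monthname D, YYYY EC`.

Nehase 28, 1545 EC

Both dates share Julian Day Number 2288524; in the Ethiopian calendar that is 28 Nehase 1545 EC.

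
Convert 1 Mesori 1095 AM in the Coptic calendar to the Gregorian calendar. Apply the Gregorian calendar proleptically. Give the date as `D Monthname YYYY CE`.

2 August 1379 CE

Julian Day Number of the source date = 2224943.
Converting JDN 2224943 to the Gregorian calendar gives 2 August 1379 CE.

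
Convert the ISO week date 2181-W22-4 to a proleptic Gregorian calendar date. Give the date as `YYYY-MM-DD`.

ISO week 1 of 2181 is the week containing the first Thursday of 2181.
Week 22, day 4 (Thursday) lands on 2181-05-31.

2181-05-31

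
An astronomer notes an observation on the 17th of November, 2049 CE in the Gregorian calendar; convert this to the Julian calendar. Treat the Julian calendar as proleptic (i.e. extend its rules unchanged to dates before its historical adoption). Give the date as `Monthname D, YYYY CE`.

November 4, 2049 CE

The Julian–Gregorian offset here is 13 days (Julian trailing).
17 November 2049 Gregorian − 13 days → 4 November 2049 Julian.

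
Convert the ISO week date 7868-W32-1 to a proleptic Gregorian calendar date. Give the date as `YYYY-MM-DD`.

7868-08-03

ISO week 1 of 7868 is the week containing the first Thursday of 7868.
Week 32, day 1 (Monday) lands on 7868-08-03.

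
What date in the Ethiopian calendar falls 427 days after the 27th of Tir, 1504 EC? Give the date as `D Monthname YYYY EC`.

The starting date is JDN 2273338; 2273338 + 427 = 2273765.
JDN 2273765 corresponds to 29 Megabit 1505 EC.

29 Megabit 1505 EC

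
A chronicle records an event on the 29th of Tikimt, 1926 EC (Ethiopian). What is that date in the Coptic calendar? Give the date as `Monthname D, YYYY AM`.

Both dates share Julian Day Number 2427385; in the Coptic calendar that is 29 Paopi 1650 AM.

Paopi 29, 1650 AM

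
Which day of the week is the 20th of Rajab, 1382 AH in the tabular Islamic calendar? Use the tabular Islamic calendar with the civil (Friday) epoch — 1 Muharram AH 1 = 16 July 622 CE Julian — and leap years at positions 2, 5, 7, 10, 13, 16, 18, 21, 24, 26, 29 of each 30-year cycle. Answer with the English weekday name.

Monday

Equivalently 17 December 1962 Gregorian, JDN 2438016.
2438016 ≡ 0 (mod 7); counting from Monday = 0 gives Monday.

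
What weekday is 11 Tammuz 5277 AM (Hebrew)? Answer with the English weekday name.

Wednesday

This is JDN 2275324 (11 July 1517 Gregorian).
JDN 2275324 mod 7 = 2, and JDN 0 was a Monday, so this is a Wednesday.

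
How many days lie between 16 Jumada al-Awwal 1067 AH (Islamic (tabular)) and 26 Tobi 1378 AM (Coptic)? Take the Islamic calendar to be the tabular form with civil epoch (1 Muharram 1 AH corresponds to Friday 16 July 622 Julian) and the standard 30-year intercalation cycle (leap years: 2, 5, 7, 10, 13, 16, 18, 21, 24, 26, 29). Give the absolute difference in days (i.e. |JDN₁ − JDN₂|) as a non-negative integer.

1796

First date → JDN 2326328; second date → JDN 2328124.
The interval is |2326328 − 2328124| = 1796 days.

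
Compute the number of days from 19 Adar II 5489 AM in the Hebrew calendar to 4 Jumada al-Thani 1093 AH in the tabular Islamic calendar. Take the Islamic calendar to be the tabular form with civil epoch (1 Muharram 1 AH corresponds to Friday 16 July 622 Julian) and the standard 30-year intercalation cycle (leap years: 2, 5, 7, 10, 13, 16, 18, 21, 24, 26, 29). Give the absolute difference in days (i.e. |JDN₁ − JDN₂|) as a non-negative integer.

JDN of the first date = 2352643.
JDN of the second date = 2335559.
|2335559 − 2352643| = 17084.

17084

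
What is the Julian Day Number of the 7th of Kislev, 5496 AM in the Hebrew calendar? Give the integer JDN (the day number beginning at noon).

Equivalently 22 November 1735 (Gregorian).
JDN 2400001 is 17 November 1858 CE (Gregorian), MJD 0; the target day is −44920 days from there, so JDN = 2355081.

2355081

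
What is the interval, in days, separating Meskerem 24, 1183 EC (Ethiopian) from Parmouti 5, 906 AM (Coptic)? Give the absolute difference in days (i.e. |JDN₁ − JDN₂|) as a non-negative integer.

First date → JDN 2155969; second date → JDN 2155795.
The interval is |2155969 − 2155795| = 174 days.

174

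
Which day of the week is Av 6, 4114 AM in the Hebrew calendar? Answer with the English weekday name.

Equivalently 14 July 354 Gregorian, JDN 1850550.
Since JDN mod 7 = 2 (0 = Monday), the day is Wednesday.

Wednesday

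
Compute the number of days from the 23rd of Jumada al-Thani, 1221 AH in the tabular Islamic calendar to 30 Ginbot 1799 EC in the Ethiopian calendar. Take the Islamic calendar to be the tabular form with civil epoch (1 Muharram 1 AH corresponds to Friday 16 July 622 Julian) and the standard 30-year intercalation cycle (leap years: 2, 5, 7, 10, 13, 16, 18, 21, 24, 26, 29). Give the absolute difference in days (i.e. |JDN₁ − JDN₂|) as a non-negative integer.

JDN of the first date = 2380937.
JDN of the second date = 2381209.
|2381209 − 2380937| = 272.

272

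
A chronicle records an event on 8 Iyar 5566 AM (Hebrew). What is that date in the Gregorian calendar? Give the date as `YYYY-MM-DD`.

1806-04-26

Julian Day Number of the source date = 2380803.
Converting JDN 2380803 to the Gregorian calendar gives 26 April 1806 CE.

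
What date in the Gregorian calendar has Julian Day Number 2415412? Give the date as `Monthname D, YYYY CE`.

January 27, 1901 CE

JDN 2451545 is 1 Jan 2000; 2415412 is −36133 days from there.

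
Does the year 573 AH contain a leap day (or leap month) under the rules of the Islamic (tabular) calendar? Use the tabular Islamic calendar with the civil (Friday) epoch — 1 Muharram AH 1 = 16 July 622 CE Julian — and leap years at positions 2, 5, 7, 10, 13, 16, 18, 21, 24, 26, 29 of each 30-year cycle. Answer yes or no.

no

Year 573 AH is year 3 of its 30-year cycle; leap positions are 2, 5, 7, 10, 13, 16, 18, 21, 24, 26, 29, so it is a common year (354 days).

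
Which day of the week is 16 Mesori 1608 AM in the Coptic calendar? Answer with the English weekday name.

This is JDN 2412332 (21 August 1892 Gregorian).
JDN 2412332 mod 7 = 6, and JDN 0 was a Monday, so this is a Sunday.

Sunday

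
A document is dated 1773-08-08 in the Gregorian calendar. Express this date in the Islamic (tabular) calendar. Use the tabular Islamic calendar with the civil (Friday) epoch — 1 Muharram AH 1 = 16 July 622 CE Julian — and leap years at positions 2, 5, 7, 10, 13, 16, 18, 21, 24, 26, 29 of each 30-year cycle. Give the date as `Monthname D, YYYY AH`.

Both dates share Julian Day Number 2368855; in the tabular Islamic calendar that is 19 Jumada al-Awwal 1187 AH.

Jumada al-Awwal 19, 1187 AH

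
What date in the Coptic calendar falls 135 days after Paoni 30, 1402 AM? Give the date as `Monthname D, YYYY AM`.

Hathor 10, 1403 AM

JDN of Paoni 30, 1402 AM = 2337044.
2337044 + 135 = 2337179.
JDN 2337179 in the Coptic calendar is Hathor 10, 1403 AM.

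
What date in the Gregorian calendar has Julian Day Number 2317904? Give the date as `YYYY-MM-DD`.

1634-02-07

Counting from JDN 2299161 = 15 Oct 1582 gives an offset of 18743 days.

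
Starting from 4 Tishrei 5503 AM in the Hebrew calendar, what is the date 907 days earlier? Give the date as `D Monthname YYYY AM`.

11 Nisan 5500 AM

JDN of 4 Tishrei 5503 AM = 2357587.
2357587 − 907 = 2356680.
JDN 2356680 in the Hebrew calendar is 11 Nisan 5500 AM.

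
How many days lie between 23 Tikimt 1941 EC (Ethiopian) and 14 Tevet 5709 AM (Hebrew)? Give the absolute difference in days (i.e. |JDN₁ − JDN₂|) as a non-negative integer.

74

JDN of the first date = 2432858.
JDN of the second date = 2432932.
|2432932 − 2432858| = 74.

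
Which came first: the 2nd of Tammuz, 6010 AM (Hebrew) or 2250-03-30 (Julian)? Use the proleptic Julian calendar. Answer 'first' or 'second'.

second

First date → JDN 2543039; second date → JDN 2542959.
JDN 2542959 < JDN 2543039, so the second date is earlier.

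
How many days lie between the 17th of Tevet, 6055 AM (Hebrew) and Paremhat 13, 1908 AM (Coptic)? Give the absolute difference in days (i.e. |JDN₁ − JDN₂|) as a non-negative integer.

JDN of the first date = 2559295.
JDN of the second date = 2521754.
|2521754 − 2559295| = 37541.

37541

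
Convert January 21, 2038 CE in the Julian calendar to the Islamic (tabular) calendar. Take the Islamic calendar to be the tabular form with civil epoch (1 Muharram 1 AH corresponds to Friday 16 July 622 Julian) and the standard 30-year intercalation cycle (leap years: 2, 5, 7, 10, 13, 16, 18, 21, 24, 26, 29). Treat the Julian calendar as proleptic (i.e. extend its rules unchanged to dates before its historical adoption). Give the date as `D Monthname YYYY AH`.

27 Dhu al-Hijjah 1459 AH

The source date corresponds to 3 February 2038 in the Gregorian calendar (JDN 2465458).
That day falls on 27 Dhu al-Hijjah 1459 AH in the tabular Islamic calendar.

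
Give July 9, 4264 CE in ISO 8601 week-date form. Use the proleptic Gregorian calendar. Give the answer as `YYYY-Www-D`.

4264-W27-6

The weekday is Saturday (ISO weekday 6).
That Saturday belongs to ISO week 27 of ISO year 4264.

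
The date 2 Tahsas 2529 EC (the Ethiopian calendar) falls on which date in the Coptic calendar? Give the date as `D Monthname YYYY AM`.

Both dates share Julian Day Number 2647664; in the Coptic calendar that is 2 Koiak 2253 AM.

2 Koiak 2253 AM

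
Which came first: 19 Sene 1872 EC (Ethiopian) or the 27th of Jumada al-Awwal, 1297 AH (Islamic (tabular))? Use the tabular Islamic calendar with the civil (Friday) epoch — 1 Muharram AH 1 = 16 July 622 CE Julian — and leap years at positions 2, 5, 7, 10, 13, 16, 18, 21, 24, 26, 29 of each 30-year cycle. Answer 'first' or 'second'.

second

First date → JDN 2407892; second date → JDN 2407843.
JDN 2407843 < JDN 2407892, so the second date is earlier.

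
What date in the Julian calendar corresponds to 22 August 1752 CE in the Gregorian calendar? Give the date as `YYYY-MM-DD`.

1752-08-11

At this point the Julian calendar is 11 days behind the Gregorian.
22 August 1752 Gregorian − 11 days → 11 August 1752 Julian.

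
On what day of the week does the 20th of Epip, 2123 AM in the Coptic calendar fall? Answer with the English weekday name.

Monday

This is JDN 2600409 (30 July 2407 Gregorian).
2600409 ≡ 0 (mod 7); counting from Monday = 0 gives Monday.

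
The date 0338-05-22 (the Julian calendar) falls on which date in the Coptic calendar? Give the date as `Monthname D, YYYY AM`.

Pashons 27, 54 AM

Both dates share Julian Day Number 1844654; in the Coptic calendar that is 27 Pashons 54 AM.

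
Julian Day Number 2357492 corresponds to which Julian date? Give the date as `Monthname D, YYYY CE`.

JDN 2357492 is 29 June 1742 in the Gregorian calendar.
In the Julian calendar that day is June 18, 1742 CE.

June 18, 1742 CE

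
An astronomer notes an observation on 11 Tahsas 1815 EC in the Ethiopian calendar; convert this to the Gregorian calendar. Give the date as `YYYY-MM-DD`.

1822-12-19

Both dates share Julian Day Number 2386884; in the Gregorian calendar that is 19 December 1822 CE.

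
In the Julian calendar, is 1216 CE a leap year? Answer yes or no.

1216 mod 4 = 0, so it is a leap year in the Julian calendar.

yes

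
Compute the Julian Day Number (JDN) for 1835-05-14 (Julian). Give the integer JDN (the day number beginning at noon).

In the Gregorian calendar the same day is 26 May 1835.
JDN 2299161 is 15 October 1582 CE (Gregorian); the target day is +92264 days from there, so JDN = 2391425.

2391425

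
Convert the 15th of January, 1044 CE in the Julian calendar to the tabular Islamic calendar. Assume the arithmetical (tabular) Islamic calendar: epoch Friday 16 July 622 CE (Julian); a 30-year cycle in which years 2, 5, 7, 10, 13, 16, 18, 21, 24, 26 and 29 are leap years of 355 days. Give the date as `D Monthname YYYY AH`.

11 Jumada al-Thani 435 AH

The source date corresponds to 21 January 1044 in the proleptic Gregorian calendar (JDN 2102393).
That day falls on 11 Jumada al-Thani 435 AH in the tabular Islamic calendar.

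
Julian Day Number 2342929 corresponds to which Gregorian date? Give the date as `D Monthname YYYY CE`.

15 August 1702 CE

JDN 2451545 is 1 Jan 2000; 2342929 is −108616 days from there.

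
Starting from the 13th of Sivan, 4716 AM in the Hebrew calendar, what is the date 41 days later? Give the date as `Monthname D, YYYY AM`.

Tammuz 24, 4716 AM

JDN of the 13th of Sivan, 4716 AM = 2070382.
2070382 + 41 = 2070423.
JDN 2070423 in the Hebrew calendar is Tammuz 24, 4716 AM.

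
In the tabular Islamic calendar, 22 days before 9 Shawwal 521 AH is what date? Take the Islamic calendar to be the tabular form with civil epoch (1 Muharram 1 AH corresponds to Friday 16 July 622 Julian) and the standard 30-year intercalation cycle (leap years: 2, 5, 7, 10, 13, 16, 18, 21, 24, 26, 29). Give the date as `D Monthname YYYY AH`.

17 Ramadan 521 AH

Counting 22 days back from JDN 2132985 reaches JDN 2132963, which is 17 Ramadan 521 AH.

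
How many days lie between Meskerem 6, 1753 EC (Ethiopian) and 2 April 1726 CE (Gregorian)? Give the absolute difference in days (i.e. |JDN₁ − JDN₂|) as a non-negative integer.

12584

JDN of the first date = 2364144.
JDN of the second date = 2351560.
|2351560 − 2364144| = 12584.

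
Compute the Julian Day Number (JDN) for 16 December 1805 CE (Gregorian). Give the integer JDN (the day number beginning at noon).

JDN 2451545 is 1 January 2000 CE (Gregorian); the target day is −70873 days from there, so JDN = 2380672.

2380672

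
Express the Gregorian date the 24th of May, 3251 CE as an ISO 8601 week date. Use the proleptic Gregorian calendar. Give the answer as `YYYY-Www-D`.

The weekday is Wednesday (ISO weekday 3).
That Wednesday belongs to ISO week 21 of ISO year 3251.

3251-W21-3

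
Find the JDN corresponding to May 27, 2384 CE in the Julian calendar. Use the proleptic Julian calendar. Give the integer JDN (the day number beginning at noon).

In the Gregorian calendar the same day is 12 June 2384.
JDN 2299161 is 15 October 1582 CE (Gregorian); the target day is +292800 days from there, so JDN = 2591961.

2591961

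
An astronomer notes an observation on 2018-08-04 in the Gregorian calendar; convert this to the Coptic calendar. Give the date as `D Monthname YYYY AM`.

28 Epip 1734 AM

Julian Day Number of the source date = 2458335.
Converting JDN 2458335 to the Coptic calendar gives 28 Epip 1734 AM.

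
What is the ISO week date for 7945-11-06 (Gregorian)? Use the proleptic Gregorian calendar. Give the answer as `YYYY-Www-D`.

The weekday is Tuesday (ISO weekday 2).
That Tuesday belongs to ISO week 45 of ISO year 7945.

7945-W45-2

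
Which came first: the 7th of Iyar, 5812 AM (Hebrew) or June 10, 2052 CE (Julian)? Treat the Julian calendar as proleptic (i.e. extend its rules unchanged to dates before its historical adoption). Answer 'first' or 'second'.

The two dates have Julian Day Numbers 2470664 and 2470712 respectively.
Since 2470664 < 2470712, the first date comes first.

first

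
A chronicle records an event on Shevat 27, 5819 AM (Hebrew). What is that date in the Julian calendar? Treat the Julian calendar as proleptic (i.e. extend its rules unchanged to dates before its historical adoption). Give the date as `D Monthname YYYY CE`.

28 January 2059 CE

The source date corresponds to 10 February 2059 in the Gregorian calendar (JDN 2473135).
That day falls on 28 January 2059 CE in the Julian calendar.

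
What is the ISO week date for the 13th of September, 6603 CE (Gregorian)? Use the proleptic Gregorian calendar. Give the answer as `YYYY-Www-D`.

The weekday is Tuesday (ISO weekday 2).
That Tuesday belongs to ISO week 37 of ISO year 6603.

6603-W37-2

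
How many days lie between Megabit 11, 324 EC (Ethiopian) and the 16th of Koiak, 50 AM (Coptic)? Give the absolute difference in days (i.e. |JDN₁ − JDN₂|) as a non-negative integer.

JDN of the first date = 1842387.
JDN of the second date = 1843032.
|1843032 − 1842387| = 645.

645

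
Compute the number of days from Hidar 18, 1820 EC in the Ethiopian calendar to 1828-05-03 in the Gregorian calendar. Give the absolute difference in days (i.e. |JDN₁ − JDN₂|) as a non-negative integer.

First date → JDN 2388688; second date → JDN 2388846.
The interval is |2388688 − 2388846| = 158 days.

158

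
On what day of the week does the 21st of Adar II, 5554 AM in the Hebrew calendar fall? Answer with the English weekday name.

Sunday

This is JDN 2376387 (23 March 1794 Gregorian).
Since JDN mod 7 = 6 (0 = Monday), the day is Sunday.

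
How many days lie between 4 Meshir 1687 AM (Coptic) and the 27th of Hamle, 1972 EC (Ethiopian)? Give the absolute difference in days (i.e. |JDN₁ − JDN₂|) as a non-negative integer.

3461

First date → JDN 2440994; second date → JDN 2444455.
The interval is |2440994 − 2444455| = 3461 days.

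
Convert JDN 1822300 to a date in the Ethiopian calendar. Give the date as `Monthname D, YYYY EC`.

Megabit 13, 269 EC

JDN 1822300 is 9 March 277 in the proleptic Gregorian calendar.
In the Ethiopian calendar that day is Megabit 13, 269 EC.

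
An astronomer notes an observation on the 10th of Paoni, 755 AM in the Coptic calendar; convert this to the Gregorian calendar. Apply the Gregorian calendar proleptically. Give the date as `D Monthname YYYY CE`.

Julian Day Number of the source date = 2100707.
Converting JDN 2100707 to the Gregorian calendar gives 10 June 1039 CE.

10 June 1039 CE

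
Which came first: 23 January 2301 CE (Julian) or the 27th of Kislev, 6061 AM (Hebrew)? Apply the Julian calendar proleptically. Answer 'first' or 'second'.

First date → JDN 2561521; second date → JDN 2561461.
JDN 2561461 < JDN 2561521, so the second date is earlier.

second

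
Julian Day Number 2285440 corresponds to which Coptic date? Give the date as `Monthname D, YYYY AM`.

JDN 2285440 is 22 March 1545 in the proleptic Gregorian calendar.
In the Coptic calendar that day is Paremhat 16, 1261 AM.

Paremhat 16, 1261 AM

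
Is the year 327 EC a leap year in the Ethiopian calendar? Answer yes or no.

yes

327 mod 4 = 3; in the Ethiopian calendar a year is leap when year mod 4 = 3, so it is a leap year.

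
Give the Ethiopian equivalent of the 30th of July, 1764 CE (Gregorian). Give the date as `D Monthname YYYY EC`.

Julian Day Number of the source date = 2365559.
Converting JDN 2365559 to the Ethiopian calendar gives 25 Hamle 1756 EC.

25 Hamle 1756 EC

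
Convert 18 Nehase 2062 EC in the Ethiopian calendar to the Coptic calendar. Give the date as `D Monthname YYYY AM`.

18 Mesori 1786 AM

Both dates share Julian Day Number 2477348; in the Coptic calendar that is 18 Mesori 1786 AM.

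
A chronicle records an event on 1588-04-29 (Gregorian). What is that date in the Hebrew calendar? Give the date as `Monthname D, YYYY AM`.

Iyar 2, 5348 AM

Julian Day Number of the source date = 2301184.
Converting JDN 2301184 to the Hebrew calendar gives 2 Iyar 5348 AM.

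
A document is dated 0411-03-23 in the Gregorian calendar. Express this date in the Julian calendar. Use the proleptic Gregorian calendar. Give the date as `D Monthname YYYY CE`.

22 March 411 CE

The Julian–Gregorian offset here is 1 day (Julian trailing).
23 March 411 Gregorian − 1 day → 22 March 411 Julian.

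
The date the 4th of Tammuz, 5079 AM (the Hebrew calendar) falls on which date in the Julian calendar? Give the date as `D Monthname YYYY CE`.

22 June 1319 CE

The source date corresponds to 30 June 1319 in the proleptic Gregorian calendar (JDN 2202995).
That day falls on 22 June 1319 CE in the Julian calendar.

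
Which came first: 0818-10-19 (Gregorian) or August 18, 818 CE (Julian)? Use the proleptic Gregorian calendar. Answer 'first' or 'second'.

second

The two dates have Julian Day Numbers 2020120 and 2020062 respectively.
Since 2020062 < 2020120, the second date comes first.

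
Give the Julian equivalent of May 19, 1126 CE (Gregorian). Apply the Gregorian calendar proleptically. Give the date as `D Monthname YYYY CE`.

For dates in this range the Gregorian date is 7 days ahead of the Julian.
19 May 1126 Gregorian − 7 days → 12 May 1126 Julian.

12 May 1126 CE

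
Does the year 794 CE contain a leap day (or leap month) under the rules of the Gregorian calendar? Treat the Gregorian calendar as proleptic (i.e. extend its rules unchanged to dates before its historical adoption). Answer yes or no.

794 is not divisible by 4, so it is a common year.

no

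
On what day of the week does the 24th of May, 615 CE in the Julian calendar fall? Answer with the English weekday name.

Saturday

This is JDN 1945830 (27 May 615 Gregorian).
JDN 1945830 mod 7 = 5, and JDN 0 was a Monday, so this is a Saturday.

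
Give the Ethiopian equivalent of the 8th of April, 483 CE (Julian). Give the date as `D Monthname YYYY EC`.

13 Miyazya 475 EC

The source date corresponds to 9 April 483 in the proleptic Gregorian calendar (JDN 1897571).
That day falls on 13 Miyazya 475 EC in the Ethiopian calendar.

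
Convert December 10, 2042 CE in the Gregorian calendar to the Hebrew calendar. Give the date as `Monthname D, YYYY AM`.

Kislev 27, 5803 AM

Julian Day Number of the source date = 2467229.
Converting JDN 2467229 to the Hebrew calendar gives 27 Kislev 5803 AM.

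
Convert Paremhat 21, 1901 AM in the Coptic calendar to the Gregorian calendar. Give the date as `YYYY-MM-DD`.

Both dates share Julian Day Number 2519205; in the Gregorian calendar that is 31 March 2185 CE.

2185-03-31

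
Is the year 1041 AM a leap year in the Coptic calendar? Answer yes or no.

1041 mod 4 = 1; in the Coptic calendar a year is leap when year mod 4 = 3, so it is a common year.

no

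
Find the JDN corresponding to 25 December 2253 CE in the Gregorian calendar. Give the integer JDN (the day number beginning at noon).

JDN 2400001 is 17 November 1858 CE (Gregorian), MJD 0; the target day is +144309 days from there, so JDN = 2544310.

2544310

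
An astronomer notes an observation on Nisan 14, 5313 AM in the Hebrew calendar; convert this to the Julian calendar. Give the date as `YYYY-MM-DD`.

Both dates share Julian Day Number 2288379; in the Julian calendar that is 29 March 1553 CE.

1553-03-29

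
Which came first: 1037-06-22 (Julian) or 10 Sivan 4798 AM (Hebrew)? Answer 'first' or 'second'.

The two dates have Julian Day Numbers 2099995 and 2100323 respectively.
Since 2099995 < 2100323, the first date comes first.

first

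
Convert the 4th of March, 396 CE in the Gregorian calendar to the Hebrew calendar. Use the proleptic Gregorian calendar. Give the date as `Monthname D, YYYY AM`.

Both dates share Julian Day Number 1865759; in the Hebrew calendar that is 6 Adar II 4156 AM.

Adar II 6, 4156 AM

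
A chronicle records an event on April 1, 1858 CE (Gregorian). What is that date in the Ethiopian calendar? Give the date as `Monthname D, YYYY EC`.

Julian Day Number of the source date = 2399771.
Converting JDN 2399771 to the Ethiopian calendar gives 24 Megabit 1850 EC.

Megabit 24, 1850 EC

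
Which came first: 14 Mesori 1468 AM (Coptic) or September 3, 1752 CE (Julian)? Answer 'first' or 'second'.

first

The two dates have Julian Day Numbers 2361195 and 2361222 respectively.
Since 2361195 < 2361222, the first date comes first.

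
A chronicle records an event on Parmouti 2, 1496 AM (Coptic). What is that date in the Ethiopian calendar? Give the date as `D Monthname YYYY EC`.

Both dates share Julian Day Number 2371290; in the Ethiopian calendar that is 2 Miyazya 1772 EC.

2 Miyazya 1772 EC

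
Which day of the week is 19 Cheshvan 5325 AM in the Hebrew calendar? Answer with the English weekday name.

Wednesday

Equivalently 4 November 1564 Gregorian, JDN 2292607.
Since JDN mod 7 = 2 (0 = Monday), the day is Wednesday.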